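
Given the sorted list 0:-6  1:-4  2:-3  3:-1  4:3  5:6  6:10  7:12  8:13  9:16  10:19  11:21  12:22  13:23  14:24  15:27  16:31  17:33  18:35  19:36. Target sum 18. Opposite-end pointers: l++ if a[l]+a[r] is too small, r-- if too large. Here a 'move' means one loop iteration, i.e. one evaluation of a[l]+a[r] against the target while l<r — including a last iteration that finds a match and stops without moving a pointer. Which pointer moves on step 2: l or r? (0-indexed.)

l=0 r=19: -6+36=30 >18, r--
l=0 r=18: -6+35=29 >18, r--

r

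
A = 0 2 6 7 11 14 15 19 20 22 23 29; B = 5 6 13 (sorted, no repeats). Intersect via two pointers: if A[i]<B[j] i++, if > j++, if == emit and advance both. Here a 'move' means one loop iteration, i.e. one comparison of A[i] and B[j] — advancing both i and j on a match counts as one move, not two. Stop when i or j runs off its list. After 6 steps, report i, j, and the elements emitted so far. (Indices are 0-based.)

[i=0,j=0] 0<5 → i++
[i=1,j=0] 2<5 → i++
[i=2,j=0] 6>5 → j++
[i=2,j=1] 6==6 emit → i++,j++
[i=3,j=2] 7<13 → i++
[i=4,j=2] 11<13 → i++

i=5, j=2, emitted=[6]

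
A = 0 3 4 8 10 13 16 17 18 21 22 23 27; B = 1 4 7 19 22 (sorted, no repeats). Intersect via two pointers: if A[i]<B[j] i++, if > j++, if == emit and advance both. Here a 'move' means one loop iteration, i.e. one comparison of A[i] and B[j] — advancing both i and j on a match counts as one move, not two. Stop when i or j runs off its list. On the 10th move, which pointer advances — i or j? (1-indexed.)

i

[i=1,j=1] 0<1 → i++
[i=2,j=1] 3>1 → j++
[i=2,j=2] 3<4 → i++
[i=3,j=2] 4==4 emit → i++,j++
[i=4,j=3] 8>7 → j++
[i=4,j=4] 8<19 → i++
[i=5,j=4] 10<19 → i++
[i=6,j=4] 13<19 → i++
[i=7,j=4] 16<19 → i++
[i=8,j=4] 17<19 → i++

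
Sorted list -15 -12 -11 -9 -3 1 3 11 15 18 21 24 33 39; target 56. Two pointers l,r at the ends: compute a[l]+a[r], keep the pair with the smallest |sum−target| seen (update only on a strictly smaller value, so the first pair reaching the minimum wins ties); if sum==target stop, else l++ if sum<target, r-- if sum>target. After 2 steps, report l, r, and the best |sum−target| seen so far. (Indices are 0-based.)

l=0 r=13: -15+39=24 d=32 *, l++
l=1 r=13: -12+39=27 d=29 *, l++

l=2, r=13, best |Δ|=29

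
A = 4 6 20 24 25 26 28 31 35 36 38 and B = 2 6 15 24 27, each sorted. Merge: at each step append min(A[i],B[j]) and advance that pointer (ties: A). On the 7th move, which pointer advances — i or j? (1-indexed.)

[i=1,j=1] A[i]=4>B[j]=2 take 2 → j++
[i=1,j=2] A[i]=4<=B[j]=6 take 4 → i++
[i=2,j=2] A[i]=6<=B[j]=6 take 6 → i++
[i=3,j=2] A[i]=20>B[j]=6 take 6 → j++
[i=3,j=3] A[i]=20>B[j]=15 take 15 → j++
[i=3,j=4] A[i]=20<=B[j]=24 take 20 → i++
[i=4,j=4] A[i]=24<=B[j]=24 take 24 → i++

i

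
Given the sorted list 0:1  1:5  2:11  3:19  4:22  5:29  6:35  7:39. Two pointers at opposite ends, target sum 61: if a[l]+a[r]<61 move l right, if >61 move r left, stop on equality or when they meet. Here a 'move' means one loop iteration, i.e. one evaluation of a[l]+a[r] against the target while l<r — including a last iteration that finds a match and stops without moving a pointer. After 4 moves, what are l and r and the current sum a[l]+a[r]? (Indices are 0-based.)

l=4, r=7, sum=61

[0,7] 1+39=40 <61 → l++
[1,7] 5+39=44 <61 → l++
[2,7] 11+39=50 <61 → l++
[3,7] 19+39=58 <61 → l++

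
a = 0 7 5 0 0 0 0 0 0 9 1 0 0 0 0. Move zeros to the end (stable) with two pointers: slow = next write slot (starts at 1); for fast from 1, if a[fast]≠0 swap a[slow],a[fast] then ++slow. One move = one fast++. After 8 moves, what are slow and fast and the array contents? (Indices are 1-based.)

(s=1,f=1) a[fast]=0 → fast++
(s=1,f=2) a[fast]=7≠0 swap→a[1]=7 → slow++,fast++
(s=2,f=3) a[fast]=5≠0 swap→a[2]=5 → slow++,fast++
(s=3,f=4) a[fast]=0 → fast++
(s=3,f=5) a[fast]=0 → fast++
(s=3,f=6) a[fast]=0 → fast++
(s=3,f=7) a[fast]=0 → fast++
(s=3,f=8) a[fast]=0 → fast++

slow=3, fast=9, a=[7, 5, 0, 0, 0, 0, 0, 0, 0, 9, 1, 0, 0, 0, 0]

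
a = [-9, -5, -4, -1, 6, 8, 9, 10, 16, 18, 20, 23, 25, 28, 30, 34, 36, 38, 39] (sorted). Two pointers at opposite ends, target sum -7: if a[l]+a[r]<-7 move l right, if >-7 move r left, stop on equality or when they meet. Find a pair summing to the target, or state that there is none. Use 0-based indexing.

no pair

l=0 r=18: -9+39=30 >-7, r--
l=0 r=17: -9+38=29 >-7, r--
l=0 r=16: -9+36=27 >-7, r--
l=0 r=15: -9+34=25 >-7, r--
l=0 r=14: -9+30=21 >-7, r--
l=0 r=13: -9+28=19 >-7, r--
l=0 r=12: -9+25=16 >-7, r--
l=0 r=11: -9+23=14 >-7, r--
l=0 r=10: -9+20=11 >-7, r--
l=0 r=9: -9+18=9 >-7, r--
l=0 r=8: -9+16=7 >-7, r--
l=0 r=7: -9+10=1 >-7, r--
l=0 r=6: -9+9=0 >-7, r--
l=0 r=5: -9+8=-1 >-7, r--
l=0 r=4: -9+6=-3 >-7, r--
l=0 r=3: -9+-1=-10 <-7, l++
l=1 r=3: -5+-1=-6 >-7, r--
l=1 r=2: -5+-4=-9 <-7, l++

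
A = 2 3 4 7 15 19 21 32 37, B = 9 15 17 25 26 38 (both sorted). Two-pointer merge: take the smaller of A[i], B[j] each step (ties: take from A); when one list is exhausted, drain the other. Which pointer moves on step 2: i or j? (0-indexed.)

[i=0,j=0] A[i]=2<=B[j]=9 take 2 → i++
[i=1,j=0] A[i]=3<=B[j]=9 take 3 → i++

i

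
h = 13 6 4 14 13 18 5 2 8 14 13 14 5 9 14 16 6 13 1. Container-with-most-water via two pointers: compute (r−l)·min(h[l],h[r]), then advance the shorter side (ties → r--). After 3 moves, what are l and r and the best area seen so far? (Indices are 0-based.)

l=0, r=15, best area=221

[0,18] min(13,1)*18=18 best=18 * → r--
[0,17] min(13,13)*17=221 best=221 * → r--
[0,16] min(13,6)*16=96 best=221 → r--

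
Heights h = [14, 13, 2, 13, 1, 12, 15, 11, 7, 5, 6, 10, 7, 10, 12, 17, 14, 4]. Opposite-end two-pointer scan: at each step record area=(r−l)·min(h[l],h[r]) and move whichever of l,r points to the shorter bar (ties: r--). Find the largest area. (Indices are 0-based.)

[0,17] min(14,4)*17=68 best=68 * → r--
[0,16] min(14,14)*16=224 best=224 * → r--
[0,15] min(14,17)*15=210 best=224 → l++
[1,15] min(13,17)*14=182 best=224 → l++
[2,15] min(2,17)*13=26 best=224 → l++
[3,15] min(13,17)*12=156 best=224 → l++
[4,15] min(1,17)*11=11 best=224 → l++
[5,15] min(12,17)*10=120 best=224 → l++
[6,15] min(15,17)*9=135 best=224 → l++
[7,15] min(11,17)*8=88 best=224 → l++
[8,15] min(7,17)*7=49 best=224 → l++
[9,15] min(5,17)*6=30 best=224 → l++
[10,15] min(6,17)*5=30 best=224 → l++
[11,15] min(10,17)*4=40 best=224 → l++
[12,15] min(7,17)*3=21 best=224 → l++
[13,15] min(10,17)*2=20 best=224 → l++
[14,15] min(12,17)*1=12 best=224 → l++

max area = 224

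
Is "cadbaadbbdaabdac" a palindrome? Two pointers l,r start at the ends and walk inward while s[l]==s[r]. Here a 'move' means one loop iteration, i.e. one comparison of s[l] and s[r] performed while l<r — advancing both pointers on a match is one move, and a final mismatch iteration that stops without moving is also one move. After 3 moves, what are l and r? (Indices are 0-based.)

l=3, r=12

l=0 r=15: 'c'=='c', l++,r--
l=1 r=14: 'a'=='a', l++,r--
l=2 r=13: 'd'=='d', l++,r--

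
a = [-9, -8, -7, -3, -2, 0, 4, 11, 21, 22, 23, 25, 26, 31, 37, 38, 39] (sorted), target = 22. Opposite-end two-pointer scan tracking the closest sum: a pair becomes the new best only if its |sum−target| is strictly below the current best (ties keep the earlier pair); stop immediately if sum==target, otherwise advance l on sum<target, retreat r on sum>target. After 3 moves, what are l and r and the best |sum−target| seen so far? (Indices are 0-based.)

l=0, r=13, best |Δ|=6

l=0 r=16: -9+39=30 d=8 *, r--
l=0 r=15: -9+38=29 d=7 *, r--
l=0 r=14: -9+37=28 d=6 *, r--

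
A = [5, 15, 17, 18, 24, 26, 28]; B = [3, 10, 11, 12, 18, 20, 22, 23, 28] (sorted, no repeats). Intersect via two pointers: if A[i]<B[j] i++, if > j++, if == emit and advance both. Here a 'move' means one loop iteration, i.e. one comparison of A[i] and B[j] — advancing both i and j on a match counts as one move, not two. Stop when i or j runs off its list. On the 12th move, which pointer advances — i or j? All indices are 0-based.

[i=0,j=0] 5>3 → j++
[i=0,j=1] 5<10 → i++
[i=1,j=1] 15>10 → j++
[i=1,j=2] 15>11 → j++
[i=1,j=3] 15>12 → j++
[i=1,j=4] 15<18 → i++
[i=2,j=4] 17<18 → i++
[i=3,j=4] 18==18 emit → i++,j++
[i=4,j=5] 24>20 → j++
[i=4,j=6] 24>22 → j++
[i=4,j=7] 24>23 → j++
[i=4,j=8] 24<28 → i++

i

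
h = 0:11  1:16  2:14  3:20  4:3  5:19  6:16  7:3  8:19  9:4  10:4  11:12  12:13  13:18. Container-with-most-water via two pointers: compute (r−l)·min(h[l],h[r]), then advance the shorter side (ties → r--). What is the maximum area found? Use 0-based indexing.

max area = 192

l=0 r=13: min(11,18)*13=143 best=143 *, l++
l=1 r=13: min(16,18)*12=192 best=192 *, l++
l=2 r=13: min(14,18)*11=154 best=192, l++
l=3 r=13: min(20,18)*10=180 best=192, r--
l=3 r=12: min(20,13)*9=117 best=192, r--
l=3 r=11: min(20,12)*8=96 best=192, r--
l=3 r=10: min(20,4)*7=28 best=192, r--
l=3 r=9: min(20,4)*6=24 best=192, r--
l=3 r=8: min(20,19)*5=95 best=192, r--
l=3 r=7: min(20,3)*4=12 best=192, r--
l=3 r=6: min(20,16)*3=48 best=192, r--
l=3 r=5: min(20,19)*2=38 best=192, r--
l=3 r=4: min(20,3)*1=3 best=192, r--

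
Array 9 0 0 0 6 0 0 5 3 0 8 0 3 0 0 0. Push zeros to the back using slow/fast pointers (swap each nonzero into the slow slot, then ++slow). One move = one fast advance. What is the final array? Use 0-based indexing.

slow=0 fast=0: a[fast]=9≠0 swap→a[0]=9, slow++,fast++
slow=1 fast=1: a[fast]=0, fast++
slow=1 fast=2: a[fast]=0, fast++
slow=1 fast=3: a[fast]=0, fast++
slow=1 fast=4: a[fast]=6≠0 swap→a[1]=6, slow++,fast++
slow=2 fast=5: a[fast]=0, fast++
slow=2 fast=6: a[fast]=0, fast++
slow=2 fast=7: a[fast]=5≠0 swap→a[2]=5, slow++,fast++
slow=3 fast=8: a[fast]=3≠0 swap→a[3]=3, slow++,fast++
slow=4 fast=9: a[fast]=0, fast++
slow=4 fast=10: a[fast]=8≠0 swap→a[4]=8, slow++,fast++
slow=5 fast=11: a[fast]=0, fast++
slow=5 fast=12: a[fast]=3≠0 swap→a[5]=3, slow++,fast++
slow=6 fast=13: a[fast]=0, fast++
slow=6 fast=14: a[fast]=0, fast++
slow=6 fast=15: a[fast]=0, fast++

[9, 6, 5, 3, 8, 3, 0, 0, 0, 0, 0, 0, 0, 0, 0, 0]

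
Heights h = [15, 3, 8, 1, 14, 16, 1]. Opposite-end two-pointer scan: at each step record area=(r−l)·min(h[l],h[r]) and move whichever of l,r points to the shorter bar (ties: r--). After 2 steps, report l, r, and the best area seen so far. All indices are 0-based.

[0,6] min(15,1)*6=6 best=6 * → r--
[0,5] min(15,16)*5=75 best=75 * → l++

l=1, r=5, best area=75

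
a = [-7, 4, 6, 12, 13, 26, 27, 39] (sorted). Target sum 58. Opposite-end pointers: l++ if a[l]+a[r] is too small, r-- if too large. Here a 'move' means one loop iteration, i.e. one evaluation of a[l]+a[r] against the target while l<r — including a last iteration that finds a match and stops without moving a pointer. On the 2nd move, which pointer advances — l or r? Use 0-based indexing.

[0,7] -7+39=32 <58 → l++
[1,7] 4+39=43 <58 → l++

l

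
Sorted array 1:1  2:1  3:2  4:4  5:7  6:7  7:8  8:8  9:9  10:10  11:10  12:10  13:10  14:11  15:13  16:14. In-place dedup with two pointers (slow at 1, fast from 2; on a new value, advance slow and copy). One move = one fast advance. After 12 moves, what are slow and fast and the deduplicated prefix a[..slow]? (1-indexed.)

(s=1,f=2) a[fast]=1=a[slow] dup → fast++
(s=1,f=3) a[fast]=2≠a[slow]=1 write a[2]=2 → slow++,fast++
(s=2,f=4) a[fast]=4≠a[slow]=2 write a[3]=4 → slow++,fast++
(s=3,f=5) a[fast]=7≠a[slow]=4 write a[4]=7 → slow++,fast++
(s=4,f=6) a[fast]=7=a[slow] dup → fast++
(s=4,f=7) a[fast]=8≠a[slow]=7 write a[5]=8 → slow++,fast++
(s=5,f=8) a[fast]=8=a[slow] dup → fast++
(s=5,f=9) a[fast]=9≠a[slow]=8 write a[6]=9 → slow++,fast++
(s=6,f=10) a[fast]=10≠a[slow]=9 write a[7]=10 → slow++,fast++
(s=7,f=11) a[fast]=10=a[slow] dup → fast++
(s=7,f=12) a[fast]=10=a[slow] dup → fast++
(s=7,f=13) a[fast]=10=a[slow] dup → fast++

slow=7, fast=14, prefix=[1, 2, 4, 7, 8, 9, 10]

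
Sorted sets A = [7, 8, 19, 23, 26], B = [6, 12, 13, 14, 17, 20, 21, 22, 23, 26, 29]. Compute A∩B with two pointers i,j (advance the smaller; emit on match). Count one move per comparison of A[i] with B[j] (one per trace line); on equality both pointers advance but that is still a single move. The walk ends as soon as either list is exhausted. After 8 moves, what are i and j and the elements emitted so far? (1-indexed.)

i=4, j=6, emitted=[]

i=1 j=1: 7>6, j++
i=1 j=2: 7<12, i++
i=2 j=2: 8<12, i++
i=3 j=2: 19>12, j++
i=3 j=3: 19>13, j++
i=3 j=4: 19>14, j++
i=3 j=5: 19>17, j++
i=3 j=6: 19<20, i++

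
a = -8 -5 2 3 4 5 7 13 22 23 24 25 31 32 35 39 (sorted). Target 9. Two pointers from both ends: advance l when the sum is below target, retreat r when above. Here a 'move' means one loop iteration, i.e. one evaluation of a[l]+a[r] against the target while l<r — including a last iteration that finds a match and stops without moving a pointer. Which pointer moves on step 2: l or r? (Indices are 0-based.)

r

[0,15] -8+39=31 >9 → r--
[0,14] -8+35=27 >9 → r--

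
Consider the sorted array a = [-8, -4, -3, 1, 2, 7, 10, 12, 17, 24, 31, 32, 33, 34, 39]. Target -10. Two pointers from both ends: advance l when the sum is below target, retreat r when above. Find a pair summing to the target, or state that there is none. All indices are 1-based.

[1,15] -8+39=31 >-10 → r--
[1,14] -8+34=26 >-10 → r--
[1,13] -8+33=25 >-10 → r--
[1,12] -8+32=24 >-10 → r--
[1,11] -8+31=23 >-10 → r--
[1,10] -8+24=16 >-10 → r--
[1,9] -8+17=9 >-10 → r--
[1,8] -8+12=4 >-10 → r--
[1,7] -8+10=2 >-10 → r--
[1,6] -8+7=-1 >-10 → r--
[1,5] -8+2=-6 >-10 → r--
[1,4] -8+1=-7 >-10 → r--
[1,3] -8+-3=-11 <-10 → l++
[2,3] -4+-3=-7 >-10 → r--

no pair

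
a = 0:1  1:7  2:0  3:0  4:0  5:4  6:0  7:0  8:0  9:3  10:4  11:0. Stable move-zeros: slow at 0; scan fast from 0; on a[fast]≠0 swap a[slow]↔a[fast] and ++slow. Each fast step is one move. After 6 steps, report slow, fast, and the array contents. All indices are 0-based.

slow=3, fast=6, a=[1, 7, 4, 0, 0, 0, 0, 0, 0, 3, 4, 0]

slow=0 fast=0: a[fast]=1≠0 swap→a[0]=1, slow++,fast++
slow=1 fast=1: a[fast]=7≠0 swap→a[1]=7, slow++,fast++
slow=2 fast=2: a[fast]=0, fast++
slow=2 fast=3: a[fast]=0, fast++
slow=2 fast=4: a[fast]=0, fast++
slow=2 fast=5: a[fast]=4≠0 swap→a[2]=4, slow++,fast++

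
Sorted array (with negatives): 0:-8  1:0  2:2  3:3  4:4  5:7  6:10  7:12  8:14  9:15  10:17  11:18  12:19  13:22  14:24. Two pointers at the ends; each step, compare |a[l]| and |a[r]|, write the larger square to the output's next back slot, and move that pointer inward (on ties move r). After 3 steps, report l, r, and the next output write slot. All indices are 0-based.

l=0, r=11, next write slot=11

[0,14] |-8|<=|24| out[14]=576 → r--
[0,13] |-8|<=|22| out[13]=484 → r--
[0,12] |-8|<=|19| out[12]=361 → r--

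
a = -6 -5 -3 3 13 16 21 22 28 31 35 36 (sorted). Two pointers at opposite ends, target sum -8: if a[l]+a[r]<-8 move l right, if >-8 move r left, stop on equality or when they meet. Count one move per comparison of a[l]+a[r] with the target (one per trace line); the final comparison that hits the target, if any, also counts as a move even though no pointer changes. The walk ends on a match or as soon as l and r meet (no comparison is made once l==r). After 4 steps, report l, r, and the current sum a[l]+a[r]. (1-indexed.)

l=1, r=8, sum=16

l=1 r=12: -6+36=30 >-8, r--
l=1 r=11: -6+35=29 >-8, r--
l=1 r=10: -6+31=25 >-8, r--
l=1 r=9: -6+28=22 >-8, r--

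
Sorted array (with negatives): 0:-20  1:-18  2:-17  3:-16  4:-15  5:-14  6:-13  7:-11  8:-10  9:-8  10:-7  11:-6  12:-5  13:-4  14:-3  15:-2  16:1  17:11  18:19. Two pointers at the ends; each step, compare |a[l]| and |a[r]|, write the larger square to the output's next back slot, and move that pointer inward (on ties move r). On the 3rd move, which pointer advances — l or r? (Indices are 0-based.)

l

[0,18] |-20|>|19| out[18]=400 → l++
[1,18] |-18|<=|19| out[17]=361 → r--
[1,17] |-18|>|11| out[16]=324 → l++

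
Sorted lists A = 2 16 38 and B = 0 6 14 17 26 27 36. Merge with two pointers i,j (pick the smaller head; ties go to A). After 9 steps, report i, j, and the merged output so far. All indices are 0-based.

i=0 j=0: A[i]=2>B[j]=0 take 0, j++
i=0 j=1: A[i]=2<=B[j]=6 take 2, i++
i=1 j=1: A[i]=16>B[j]=6 take 6, j++
i=1 j=2: A[i]=16>B[j]=14 take 14, j++
i=1 j=3: A[i]=16<=B[j]=17 take 16, i++
i=2 j=3: A[i]=38>B[j]=17 take 17, j++
i=2 j=4: A[i]=38>B[j]=26 take 26, j++
i=2 j=5: A[i]=38>B[j]=27 take 27, j++
i=2 j=6: A[i]=38>B[j]=36 take 36, j++

i=2, j=7, merged so far=[0, 2, 6, 14, 16, 17, 26, 27, 36]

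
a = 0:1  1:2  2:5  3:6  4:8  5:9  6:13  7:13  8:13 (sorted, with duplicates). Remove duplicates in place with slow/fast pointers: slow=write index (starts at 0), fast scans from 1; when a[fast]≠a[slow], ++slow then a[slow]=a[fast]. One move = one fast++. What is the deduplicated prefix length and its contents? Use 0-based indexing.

length 7; prefix = [1, 2, 5, 6, 8, 9, 13]

(s=0,f=1) a[fast]=2≠a[slow]=1 write a[1]=2 → slow++,fast++
(s=1,f=2) a[fast]=5≠a[slow]=2 write a[2]=5 → slow++,fast++
(s=2,f=3) a[fast]=6≠a[slow]=5 write a[3]=6 → slow++,fast++
(s=3,f=4) a[fast]=8≠a[slow]=6 write a[4]=8 → slow++,fast++
(s=4,f=5) a[fast]=9≠a[slow]=8 write a[5]=9 → slow++,fast++
(s=5,f=6) a[fast]=13≠a[slow]=9 write a[6]=13 → slow++,fast++
(s=6,f=7) a[fast]=13=a[slow] dup → fast++
(s=6,f=8) a[fast]=13=a[slow] dup → fast++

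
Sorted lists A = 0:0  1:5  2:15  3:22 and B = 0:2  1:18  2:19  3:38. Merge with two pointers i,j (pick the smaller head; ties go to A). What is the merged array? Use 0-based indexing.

[0, 2, 5, 15, 18, 19, 22, 38]

[i=0,j=0] A[i]=0<=B[j]=2 take 0 → i++
[i=1,j=0] A[i]=5>B[j]=2 take 2 → j++
[i=1,j=1] A[i]=5<=B[j]=18 take 5 → i++
[i=2,j=1] A[i]=15<=B[j]=18 take 15 → i++
[i=3,j=1] A[i]=22>B[j]=18 take 18 → j++
[i=3,j=2] A[i]=22>B[j]=19 take 19 → j++
[i=3,j=3] A[i]=22<=B[j]=38 take 22 → i++
[i=4,j=3] A done, take B[j]=38 → j++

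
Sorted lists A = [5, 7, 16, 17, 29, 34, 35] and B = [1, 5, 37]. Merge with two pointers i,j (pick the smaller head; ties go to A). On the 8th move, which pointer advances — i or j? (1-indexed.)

i

[i=1,j=1] A[i]=5>B[j]=1 take 1 → j++
[i=1,j=2] A[i]=5<=B[j]=5 take 5 → i++
[i=2,j=2] A[i]=7>B[j]=5 take 5 → j++
[i=2,j=3] A[i]=7<=B[j]=37 take 7 → i++
[i=3,j=3] A[i]=16<=B[j]=37 take 16 → i++
[i=4,j=3] A[i]=17<=B[j]=37 take 17 → i++
[i=5,j=3] A[i]=29<=B[j]=37 take 29 → i++
[i=6,j=3] A[i]=34<=B[j]=37 take 34 → i++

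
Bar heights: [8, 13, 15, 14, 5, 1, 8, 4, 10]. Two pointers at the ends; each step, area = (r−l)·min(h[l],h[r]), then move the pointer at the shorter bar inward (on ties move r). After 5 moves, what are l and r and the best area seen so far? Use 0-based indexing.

l=0 r=8: min(8,10)*8=64 best=64 *, l++
l=1 r=8: min(13,10)*7=70 best=70 *, r--
l=1 r=7: min(13,4)*6=24 best=70, r--
l=1 r=6: min(13,8)*5=40 best=70, r--
l=1 r=5: min(13,1)*4=4 best=70, r--

l=1, r=4, best area=70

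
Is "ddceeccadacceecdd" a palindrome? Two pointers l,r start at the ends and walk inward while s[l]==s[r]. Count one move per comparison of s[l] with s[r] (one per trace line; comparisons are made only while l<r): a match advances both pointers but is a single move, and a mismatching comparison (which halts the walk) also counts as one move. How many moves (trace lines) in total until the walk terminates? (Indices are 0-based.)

8 moves

[0,16] 'd'=='d' → l++,r--
[1,15] 'd'=='d' → l++,r--
[2,14] 'c'=='c' → l++,r--
[3,13] 'e'=='e' → l++,r--
[4,12] 'e'=='e' → l++,r--
[5,11] 'c'=='c' → l++,r--
[6,10] 'c'=='c' → l++,r--
[7,9] 'a'=='a' → l++,r--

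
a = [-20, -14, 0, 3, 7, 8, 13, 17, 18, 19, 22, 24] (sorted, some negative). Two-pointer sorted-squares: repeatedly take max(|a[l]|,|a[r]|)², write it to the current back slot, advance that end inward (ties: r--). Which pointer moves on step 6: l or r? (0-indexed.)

l=0 r=11: |-20|<=|24| out[11]=576, r--
l=0 r=10: |-20|<=|22| out[10]=484, r--
l=0 r=9: |-20|>|19| out[9]=400, l++
l=1 r=9: |-14|<=|19| out[8]=361, r--
l=1 r=8: |-14|<=|18| out[7]=324, r--
l=1 r=7: |-14|<=|17| out[6]=289, r--

r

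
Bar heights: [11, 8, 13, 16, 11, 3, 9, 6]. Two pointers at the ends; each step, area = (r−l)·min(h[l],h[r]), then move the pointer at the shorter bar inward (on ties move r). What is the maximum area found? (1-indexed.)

l=1 r=8: min(11,6)*7=42 best=42 *, r--
l=1 r=7: min(11,9)*6=54 best=54 *, r--
l=1 r=6: min(11,3)*5=15 best=54, r--
l=1 r=5: min(11,11)*4=44 best=54, r--
l=1 r=4: min(11,16)*3=33 best=54, l++
l=2 r=4: min(8,16)*2=16 best=54, l++
l=3 r=4: min(13,16)*1=13 best=54, l++

max area = 54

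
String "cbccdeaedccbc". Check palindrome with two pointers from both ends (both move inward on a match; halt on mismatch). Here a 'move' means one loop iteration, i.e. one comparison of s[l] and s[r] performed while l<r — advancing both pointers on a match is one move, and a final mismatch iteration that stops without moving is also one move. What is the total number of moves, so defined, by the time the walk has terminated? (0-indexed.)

6 moves

l=0 r=12: 'c'=='c', l++,r--
l=1 r=11: 'b'=='b', l++,r--
l=2 r=10: 'c'=='c', l++,r--
l=3 r=9: 'c'=='c', l++,r--
l=4 r=8: 'd'=='d', l++,r--
l=5 r=7: 'e'=='e', l++,r--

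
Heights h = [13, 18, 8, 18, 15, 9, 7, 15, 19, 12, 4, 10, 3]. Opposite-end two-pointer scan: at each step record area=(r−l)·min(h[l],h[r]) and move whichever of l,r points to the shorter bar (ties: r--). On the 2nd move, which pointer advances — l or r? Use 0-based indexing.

r

[0,12] min(13,3)*12=36 best=36 * → r--
[0,11] min(13,10)*11=110 best=110 * → r--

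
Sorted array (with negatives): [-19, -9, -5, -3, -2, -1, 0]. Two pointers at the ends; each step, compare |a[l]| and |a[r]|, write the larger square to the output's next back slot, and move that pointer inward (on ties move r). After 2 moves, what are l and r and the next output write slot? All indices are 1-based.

l=3, r=7, next write slot=5

[1,7] |-19|>|0| out[7]=361 → l++
[2,7] |-9|>|0| out[6]=81 → l++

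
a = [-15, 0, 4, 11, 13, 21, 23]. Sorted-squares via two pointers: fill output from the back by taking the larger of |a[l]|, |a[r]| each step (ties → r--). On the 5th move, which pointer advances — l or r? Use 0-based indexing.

r

[0,6] |-15|<=|23| out[6]=529 → r--
[0,5] |-15|<=|21| out[5]=441 → r--
[0,4] |-15|>|13| out[4]=225 → l++
[1,4] |0|<=|13| out[3]=169 → r--
[1,3] |0|<=|11| out[2]=121 → r--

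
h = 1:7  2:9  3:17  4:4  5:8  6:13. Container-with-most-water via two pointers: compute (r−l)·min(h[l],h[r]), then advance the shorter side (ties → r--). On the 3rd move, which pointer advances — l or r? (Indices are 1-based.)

l=1 r=6: min(7,13)*5=35 best=35 *, l++
l=2 r=6: min(9,13)*4=36 best=36 *, l++
l=3 r=6: min(17,13)*3=39 best=39 *, r--

r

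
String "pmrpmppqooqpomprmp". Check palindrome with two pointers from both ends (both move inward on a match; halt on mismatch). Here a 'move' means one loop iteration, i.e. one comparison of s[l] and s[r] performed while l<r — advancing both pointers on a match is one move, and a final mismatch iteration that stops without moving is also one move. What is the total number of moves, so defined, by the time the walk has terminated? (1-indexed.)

6 moves

l=1 r=18: 'p'=='p', l++,r--
l=2 r=17: 'm'=='m', l++,r--
l=3 r=16: 'r'=='r', l++,r--
l=4 r=15: 'p'=='p', l++,r--
l=5 r=14: 'm'=='m', l++,r--
l=6 r=13: 'p'!='o', stop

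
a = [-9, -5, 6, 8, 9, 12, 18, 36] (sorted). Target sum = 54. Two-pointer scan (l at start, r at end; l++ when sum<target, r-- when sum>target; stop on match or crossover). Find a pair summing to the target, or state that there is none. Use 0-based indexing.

l=0 r=7: -9+36=27 <54, l++
l=1 r=7: -5+36=31 <54, l++
l=2 r=7: 6+36=42 <54, l++
l=3 r=7: 8+36=44 <54, l++
l=4 r=7: 9+36=45 <54, l++
l=5 r=7: 12+36=48 <54, l++
l=6 r=7: 18+36=54, found

(18, 36)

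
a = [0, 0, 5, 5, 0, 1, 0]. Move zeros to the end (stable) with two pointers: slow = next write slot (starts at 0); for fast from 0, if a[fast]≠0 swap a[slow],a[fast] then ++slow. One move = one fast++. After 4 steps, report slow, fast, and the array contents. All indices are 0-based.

slow=2, fast=4, a=[5, 5, 0, 0, 0, 1, 0]

slow=0 fast=0: a[fast]=0, fast++
slow=0 fast=1: a[fast]=0, fast++
slow=0 fast=2: a[fast]=5≠0 swap→a[0]=5, slow++,fast++
slow=1 fast=3: a[fast]=5≠0 swap→a[1]=5, slow++,fast++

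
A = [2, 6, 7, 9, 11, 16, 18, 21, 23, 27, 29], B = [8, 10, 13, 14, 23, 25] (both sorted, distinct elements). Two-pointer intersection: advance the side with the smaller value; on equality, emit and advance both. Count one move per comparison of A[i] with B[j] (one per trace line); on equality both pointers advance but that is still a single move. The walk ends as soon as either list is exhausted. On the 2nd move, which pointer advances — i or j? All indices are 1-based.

[i=1,j=1] 2<8 → i++
[i=2,j=1] 6<8 → i++

i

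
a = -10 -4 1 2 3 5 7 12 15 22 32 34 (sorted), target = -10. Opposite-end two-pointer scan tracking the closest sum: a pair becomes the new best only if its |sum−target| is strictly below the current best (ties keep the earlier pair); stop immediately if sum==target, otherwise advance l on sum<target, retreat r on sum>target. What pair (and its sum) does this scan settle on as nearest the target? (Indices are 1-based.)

pair (-10, 1) with sum -9 (|Δ|=1)

l=1 r=12: -10+34=24 d=34 *, r--
l=1 r=11: -10+32=22 d=32 *, r--
l=1 r=10: -10+22=12 d=22 *, r--
l=1 r=9: -10+15=5 d=15 *, r--
l=1 r=8: -10+12=2 d=12 *, r--
l=1 r=7: -10+7=-3 d=7 *, r--
l=1 r=6: -10+5=-5 d=5 *, r--
l=1 r=5: -10+3=-7 d=3 *, r--
l=1 r=4: -10+2=-8 d=2 *, r--
l=1 r=3: -10+1=-9 d=1 *, r--
l=1 r=2: -10+-4=-14 d=4, l++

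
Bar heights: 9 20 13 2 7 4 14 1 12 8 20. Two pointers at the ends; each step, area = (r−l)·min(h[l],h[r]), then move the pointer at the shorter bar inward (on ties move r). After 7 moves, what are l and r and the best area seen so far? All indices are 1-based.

l=2, r=5, best area=180

l=1 r=11: min(9,20)*10=90 best=90 *, l++
l=2 r=11: min(20,20)*9=180 best=180 *, r--
l=2 r=10: min(20,8)*8=64 best=180, r--
l=2 r=9: min(20,12)*7=84 best=180, r--
l=2 r=8: min(20,1)*6=6 best=180, r--
l=2 r=7: min(20,14)*5=70 best=180, r--
l=2 r=6: min(20,4)*4=16 best=180, r--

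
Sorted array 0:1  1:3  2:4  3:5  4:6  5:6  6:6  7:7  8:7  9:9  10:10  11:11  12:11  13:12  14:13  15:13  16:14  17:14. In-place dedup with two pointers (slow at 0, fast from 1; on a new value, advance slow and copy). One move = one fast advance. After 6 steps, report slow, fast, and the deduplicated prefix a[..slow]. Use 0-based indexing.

slow=0 fast=1: a[fast]=3≠a[slow]=1 write a[1]=3, slow++,fast++
slow=1 fast=2: a[fast]=4≠a[slow]=3 write a[2]=4, slow++,fast++
slow=2 fast=3: a[fast]=5≠a[slow]=4 write a[3]=5, slow++,fast++
slow=3 fast=4: a[fast]=6≠a[slow]=5 write a[4]=6, slow++,fast++
slow=4 fast=5: a[fast]=6=a[slow] dup, fast++
slow=4 fast=6: a[fast]=6=a[slow] dup, fast++

slow=4, fast=7, prefix=[1, 3, 4, 5, 6]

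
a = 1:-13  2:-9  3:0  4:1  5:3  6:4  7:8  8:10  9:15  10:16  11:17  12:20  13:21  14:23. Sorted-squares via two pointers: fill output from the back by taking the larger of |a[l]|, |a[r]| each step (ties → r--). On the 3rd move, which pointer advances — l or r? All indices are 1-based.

[1,14] |-13|<=|23| out[14]=529 → r--
[1,13] |-13|<=|21| out[13]=441 → r--
[1,12] |-13|<=|20| out[12]=400 → r--

r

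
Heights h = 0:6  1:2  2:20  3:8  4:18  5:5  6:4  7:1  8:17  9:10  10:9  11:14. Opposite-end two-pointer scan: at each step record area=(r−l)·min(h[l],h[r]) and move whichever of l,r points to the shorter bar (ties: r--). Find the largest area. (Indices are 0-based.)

max area = 126

l=0 r=11: min(6,14)*11=66 best=66 *, l++
l=1 r=11: min(2,14)*10=20 best=66, l++
l=2 r=11: min(20,14)*9=126 best=126 *, r--
l=2 r=10: min(20,9)*8=72 best=126, r--
l=2 r=9: min(20,10)*7=70 best=126, r--
l=2 r=8: min(20,17)*6=102 best=126, r--
l=2 r=7: min(20,1)*5=5 best=126, r--
l=2 r=6: min(20,4)*4=16 best=126, r--
l=2 r=5: min(20,5)*3=15 best=126, r--
l=2 r=4: min(20,18)*2=36 best=126, r--
l=2 r=3: min(20,8)*1=8 best=126, r--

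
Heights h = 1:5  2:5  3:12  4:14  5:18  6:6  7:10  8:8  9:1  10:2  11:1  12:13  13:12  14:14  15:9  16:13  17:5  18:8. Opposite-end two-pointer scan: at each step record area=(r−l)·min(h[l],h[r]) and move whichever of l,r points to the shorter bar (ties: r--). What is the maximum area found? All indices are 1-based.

l=1 r=18: min(5,8)*17=85 best=85 *, l++
l=2 r=18: min(5,8)*16=80 best=85, l++
l=3 r=18: min(12,8)*15=120 best=120 *, r--
l=3 r=17: min(12,5)*14=70 best=120, r--
l=3 r=16: min(12,13)*13=156 best=156 *, l++
l=4 r=16: min(14,13)*12=156 best=156, r--
l=4 r=15: min(14,9)*11=99 best=156, r--
l=4 r=14: min(14,14)*10=140 best=156, r--
l=4 r=13: min(14,12)*9=108 best=156, r--
l=4 r=12: min(14,13)*8=104 best=156, r--
l=4 r=11: min(14,1)*7=7 best=156, r--
l=4 r=10: min(14,2)*6=12 best=156, r--
l=4 r=9: min(14,1)*5=5 best=156, r--
l=4 r=8: min(14,8)*4=32 best=156, r--
l=4 r=7: min(14,10)*3=30 best=156, r--
l=4 r=6: min(14,6)*2=12 best=156, r--
l=4 r=5: min(14,18)*1=14 best=156, l++

max area = 156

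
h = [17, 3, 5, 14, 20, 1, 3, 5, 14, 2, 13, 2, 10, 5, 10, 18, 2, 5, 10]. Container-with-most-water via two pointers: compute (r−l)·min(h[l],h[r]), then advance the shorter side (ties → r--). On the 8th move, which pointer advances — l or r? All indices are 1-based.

r

l=1 r=19: min(17,10)*18=180 best=180 *, r--
l=1 r=18: min(17,5)*17=85 best=180, r--
l=1 r=17: min(17,2)*16=32 best=180, r--
l=1 r=16: min(17,18)*15=255 best=255 *, l++
l=2 r=16: min(3,18)*14=42 best=255, l++
l=3 r=16: min(5,18)*13=65 best=255, l++
l=4 r=16: min(14,18)*12=168 best=255, l++
l=5 r=16: min(20,18)*11=198 best=255, r--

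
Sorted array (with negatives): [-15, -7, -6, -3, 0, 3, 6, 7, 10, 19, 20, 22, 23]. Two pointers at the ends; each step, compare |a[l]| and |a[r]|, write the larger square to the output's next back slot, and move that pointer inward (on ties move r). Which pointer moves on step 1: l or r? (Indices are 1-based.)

l=1 r=13: |-15|<=|23| out[13]=529, r--

r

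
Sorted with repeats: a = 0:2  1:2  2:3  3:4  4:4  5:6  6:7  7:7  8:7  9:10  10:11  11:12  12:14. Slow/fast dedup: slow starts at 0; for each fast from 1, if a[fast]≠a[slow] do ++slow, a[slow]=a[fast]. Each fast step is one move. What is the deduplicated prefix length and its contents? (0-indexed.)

(s=0,f=1) a[fast]=2=a[slow] dup → fast++
(s=0,f=2) a[fast]=3≠a[slow]=2 write a[1]=3 → slow++,fast++
(s=1,f=3) a[fast]=4≠a[slow]=3 write a[2]=4 → slow++,fast++
(s=2,f=4) a[fast]=4=a[slow] dup → fast++
(s=2,f=5) a[fast]=6≠a[slow]=4 write a[3]=6 → slow++,fast++
(s=3,f=6) a[fast]=7≠a[slow]=6 write a[4]=7 → slow++,fast++
(s=4,f=7) a[fast]=7=a[slow] dup → fast++
(s=4,f=8) a[fast]=7=a[slow] dup → fast++
(s=4,f=9) a[fast]=10≠a[slow]=7 write a[5]=10 → slow++,fast++
(s=5,f=10) a[fast]=11≠a[slow]=10 write a[6]=11 → slow++,fast++
(s=6,f=11) a[fast]=12≠a[slow]=11 write a[7]=12 → slow++,fast++
(s=7,f=12) a[fast]=14≠a[slow]=12 write a[8]=14 → slow++,fast++

length 9; prefix = [2, 3, 4, 6, 7, 10, 11, 12, 14]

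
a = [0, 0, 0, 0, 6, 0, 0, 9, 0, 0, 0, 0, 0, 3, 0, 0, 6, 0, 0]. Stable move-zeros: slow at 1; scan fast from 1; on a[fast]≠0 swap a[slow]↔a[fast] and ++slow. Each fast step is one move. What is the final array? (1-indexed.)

(s=1,f=1) a[fast]=0 → fast++
(s=1,f=2) a[fast]=0 → fast++
(s=1,f=3) a[fast]=0 → fast++
(s=1,f=4) a[fast]=0 → fast++
(s=1,f=5) a[fast]=6≠0 swap→a[1]=6 → slow++,fast++
(s=2,f=6) a[fast]=0 → fast++
(s=2,f=7) a[fast]=0 → fast++
(s=2,f=8) a[fast]=9≠0 swap→a[2]=9 → slow++,fast++
(s=3,f=9) a[fast]=0 → fast++
(s=3,f=10) a[fast]=0 → fast++
(s=3,f=11) a[fast]=0 → fast++
(s=3,f=12) a[fast]=0 → fast++
(s=3,f=13) a[fast]=0 → fast++
(s=3,f=14) a[fast]=3≠0 swap→a[3]=3 → slow++,fast++
(s=4,f=15) a[fast]=0 → fast++
(s=4,f=16) a[fast]=0 → fast++
(s=4,f=17) a[fast]=6≠0 swap→a[4]=6 → slow++,fast++
(s=5,f=18) a[fast]=0 → fast++
(s=5,f=19) a[fast]=0 → fast++

[6, 9, 3, 6, 0, 0, 0, 0, 0, 0, 0, 0, 0, 0, 0, 0, 0, 0, 0]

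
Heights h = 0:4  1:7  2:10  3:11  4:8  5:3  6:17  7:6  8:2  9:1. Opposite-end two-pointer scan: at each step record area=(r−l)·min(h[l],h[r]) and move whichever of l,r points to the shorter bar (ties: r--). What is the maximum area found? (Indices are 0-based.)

max area = 40

[0,9] min(4,1)*9=9 best=9 * → r--
[0,8] min(4,2)*8=16 best=16 * → r--
[0,7] min(4,6)*7=28 best=28 * → l++
[1,7] min(7,6)*6=36 best=36 * → r--
[1,6] min(7,17)*5=35 best=36 → l++
[2,6] min(10,17)*4=40 best=40 * → l++
[3,6] min(11,17)*3=33 best=40 → l++
[4,6] min(8,17)*2=16 best=40 → l++
[5,6] min(3,17)*1=3 best=40 → l++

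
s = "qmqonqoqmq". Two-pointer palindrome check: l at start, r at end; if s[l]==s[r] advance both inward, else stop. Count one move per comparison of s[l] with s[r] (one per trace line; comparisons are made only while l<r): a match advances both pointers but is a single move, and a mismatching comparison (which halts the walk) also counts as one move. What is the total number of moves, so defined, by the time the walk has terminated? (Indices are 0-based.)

l=0 r=9: 'q'=='q', l++,r--
l=1 r=8: 'm'=='m', l++,r--
l=2 r=7: 'q'=='q', l++,r--
l=3 r=6: 'o'=='o', l++,r--
l=4 r=5: 'n'!='q', stop

5 moves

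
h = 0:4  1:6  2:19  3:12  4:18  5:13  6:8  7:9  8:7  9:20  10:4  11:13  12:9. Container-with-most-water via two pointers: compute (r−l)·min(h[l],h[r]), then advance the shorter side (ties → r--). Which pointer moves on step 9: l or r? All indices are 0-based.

l

l=0 r=12: min(4,9)*12=48 best=48 *, l++
l=1 r=12: min(6,9)*11=66 best=66 *, l++
l=2 r=12: min(19,9)*10=90 best=90 *, r--
l=2 r=11: min(19,13)*9=117 best=117 *, r--
l=2 r=10: min(19,4)*8=32 best=117, r--
l=2 r=9: min(19,20)*7=133 best=133 *, l++
l=3 r=9: min(12,20)*6=72 best=133, l++
l=4 r=9: min(18,20)*5=90 best=133, l++
l=5 r=9: min(13,20)*4=52 best=133, l++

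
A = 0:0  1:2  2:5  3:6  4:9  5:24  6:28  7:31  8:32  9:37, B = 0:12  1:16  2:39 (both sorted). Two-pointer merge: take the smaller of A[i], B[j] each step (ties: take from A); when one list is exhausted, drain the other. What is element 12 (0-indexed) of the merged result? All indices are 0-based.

i=0 j=0: A[i]=0<=B[j]=12 take 0, i++
i=1 j=0: A[i]=2<=B[j]=12 take 2, i++
i=2 j=0: A[i]=5<=B[j]=12 take 5, i++
i=3 j=0: A[i]=6<=B[j]=12 take 6, i++
i=4 j=0: A[i]=9<=B[j]=12 take 9, i++
i=5 j=0: A[i]=24>B[j]=12 take 12, j++
i=5 j=1: A[i]=24>B[j]=16 take 16, j++
i=5 j=2: A[i]=24<=B[j]=39 take 24, i++
i=6 j=2: A[i]=28<=B[j]=39 take 28, i++
i=7 j=2: A[i]=31<=B[j]=39 take 31, i++
i=8 j=2: A[i]=32<=B[j]=39 take 32, i++
i=9 j=2: A[i]=37<=B[j]=39 take 37, i++
i=10 j=2: A done, take B[j]=39, j++

merged[12] = 39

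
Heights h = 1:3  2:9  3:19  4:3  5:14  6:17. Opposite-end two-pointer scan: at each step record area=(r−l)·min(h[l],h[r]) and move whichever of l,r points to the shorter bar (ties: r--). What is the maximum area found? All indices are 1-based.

l=1 r=6: min(3,17)*5=15 best=15 *, l++
l=2 r=6: min(9,17)*4=36 best=36 *, l++
l=3 r=6: min(19,17)*3=51 best=51 *, r--
l=3 r=5: min(19,14)*2=28 best=51, r--
l=3 r=4: min(19,3)*1=3 best=51, r--

max area = 51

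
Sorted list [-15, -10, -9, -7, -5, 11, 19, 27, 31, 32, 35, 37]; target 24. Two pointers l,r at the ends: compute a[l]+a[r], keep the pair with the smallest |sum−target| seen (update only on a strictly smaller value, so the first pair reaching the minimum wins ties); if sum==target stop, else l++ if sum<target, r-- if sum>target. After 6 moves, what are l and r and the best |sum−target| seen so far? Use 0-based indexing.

[0,11] -15+37=22 d=2 * → l++
[1,11] -10+37=27 d=3 → r--
[1,10] -10+35=25 d=1 * → r--
[1,9] -10+32=22 d=2 → l++
[2,9] -9+32=23 d=1 → l++
[3,9] -7+32=25 d=1 → r--

l=3, r=8, best |Δ|=1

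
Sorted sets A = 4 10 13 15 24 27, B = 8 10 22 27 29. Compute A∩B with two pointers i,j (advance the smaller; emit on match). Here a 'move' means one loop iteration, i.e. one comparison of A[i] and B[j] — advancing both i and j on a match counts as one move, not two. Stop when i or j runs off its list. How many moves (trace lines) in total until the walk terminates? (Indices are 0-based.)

8 moves

i=0 j=0: 4<8, i++
i=1 j=0: 10>8, j++
i=1 j=1: 10==10 emit, i++,j++
i=2 j=2: 13<22, i++
i=3 j=2: 15<22, i++
i=4 j=2: 24>22, j++
i=4 j=3: 24<27, i++
i=5 j=3: 27==27 emit, i++,j++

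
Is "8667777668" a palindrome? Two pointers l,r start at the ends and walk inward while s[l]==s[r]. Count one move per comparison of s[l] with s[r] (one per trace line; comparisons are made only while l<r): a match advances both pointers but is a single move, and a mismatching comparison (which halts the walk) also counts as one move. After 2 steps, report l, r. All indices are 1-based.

[1,10] '8'=='8' → l++,r--
[2,9] '6'=='6' → l++,r--

l=3, r=8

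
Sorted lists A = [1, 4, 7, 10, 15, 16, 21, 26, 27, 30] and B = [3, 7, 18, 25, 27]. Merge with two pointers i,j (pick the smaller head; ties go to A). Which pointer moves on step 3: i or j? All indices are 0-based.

i=0 j=0: A[i]=1<=B[j]=3 take 1, i++
i=1 j=0: A[i]=4>B[j]=3 take 3, j++
i=1 j=1: A[i]=4<=B[j]=7 take 4, i++

i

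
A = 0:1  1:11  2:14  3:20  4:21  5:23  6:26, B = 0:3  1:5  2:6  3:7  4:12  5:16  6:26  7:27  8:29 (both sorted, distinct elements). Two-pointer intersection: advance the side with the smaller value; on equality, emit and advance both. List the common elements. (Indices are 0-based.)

intersection = [26]

i=0 j=0: 1<3, i++
i=1 j=0: 11>3, j++
i=1 j=1: 11>5, j++
i=1 j=2: 11>6, j++
i=1 j=3: 11>7, j++
i=1 j=4: 11<12, i++
i=2 j=4: 14>12, j++
i=2 j=5: 14<16, i++
i=3 j=5: 20>16, j++
i=3 j=6: 20<26, i++
i=4 j=6: 21<26, i++
i=5 j=6: 23<26, i++
i=6 j=6: 26==26 emit, i++,j++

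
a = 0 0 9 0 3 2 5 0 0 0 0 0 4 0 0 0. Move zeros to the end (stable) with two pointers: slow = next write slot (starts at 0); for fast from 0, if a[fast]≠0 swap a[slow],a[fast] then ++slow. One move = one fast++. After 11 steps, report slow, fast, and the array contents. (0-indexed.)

(s=0,f=0) a[fast]=0 → fast++
(s=0,f=1) a[fast]=0 → fast++
(s=0,f=2) a[fast]=9≠0 swap→a[0]=9 → slow++,fast++
(s=1,f=3) a[fast]=0 → fast++
(s=1,f=4) a[fast]=3≠0 swap→a[1]=3 → slow++,fast++
(s=2,f=5) a[fast]=2≠0 swap→a[2]=2 → slow++,fast++
(s=3,f=6) a[fast]=5≠0 swap→a[3]=5 → slow++,fast++
(s=4,f=7) a[fast]=0 → fast++
(s=4,f=8) a[fast]=0 → fast++
(s=4,f=9) a[fast]=0 → fast++
(s=4,f=10) a[fast]=0 → fast++

slow=4, fast=11, a=[9, 3, 2, 5, 0, 0, 0, 0, 0, 0, 0, 0, 4, 0, 0, 0]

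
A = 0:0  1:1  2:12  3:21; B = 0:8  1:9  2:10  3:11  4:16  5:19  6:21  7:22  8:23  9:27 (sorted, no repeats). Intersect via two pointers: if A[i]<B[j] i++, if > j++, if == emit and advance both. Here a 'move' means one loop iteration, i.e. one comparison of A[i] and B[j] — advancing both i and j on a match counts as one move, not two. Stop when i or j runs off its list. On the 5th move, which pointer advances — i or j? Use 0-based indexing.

i=0 j=0: 0<8, i++
i=1 j=0: 1<8, i++
i=2 j=0: 12>8, j++
i=2 j=1: 12>9, j++
i=2 j=2: 12>10, j++

j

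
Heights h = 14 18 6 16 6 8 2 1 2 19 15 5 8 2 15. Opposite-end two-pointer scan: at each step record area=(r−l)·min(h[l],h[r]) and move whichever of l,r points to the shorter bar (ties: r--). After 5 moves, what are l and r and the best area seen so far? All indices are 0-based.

[0,14] min(14,15)*14=196 best=196 * → l++
[1,14] min(18,15)*13=195 best=196 → r--
[1,13] min(18,2)*12=24 best=196 → r--
[1,12] min(18,8)*11=88 best=196 → r--
[1,11] min(18,5)*10=50 best=196 → r--

l=1, r=10, best area=196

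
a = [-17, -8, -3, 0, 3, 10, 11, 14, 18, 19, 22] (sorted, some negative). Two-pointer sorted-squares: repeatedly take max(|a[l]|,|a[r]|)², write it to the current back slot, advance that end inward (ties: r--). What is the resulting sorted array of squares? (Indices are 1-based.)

[1,11] |-17|<=|22| out[11]=484 → r--
[1,10] |-17|<=|19| out[10]=361 → r--
[1,9] |-17|<=|18| out[9]=324 → r--
[1,8] |-17|>|14| out[8]=289 → l++
[2,8] |-8|<=|14| out[7]=196 → r--
[2,7] |-8|<=|11| out[6]=121 → r--
[2,6] |-8|<=|10| out[5]=100 → r--
[2,5] |-8|>|3| out[4]=64 → l++
[3,5] |-3|<=|3| out[3]=9 → r--
[3,4] |-3|>|0| out[2]=9 → l++
[4,4] |0|<=|0| out[1]=0 → r--

[0, 9, 9, 64, 100, 121, 196, 289, 324, 361, 484]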